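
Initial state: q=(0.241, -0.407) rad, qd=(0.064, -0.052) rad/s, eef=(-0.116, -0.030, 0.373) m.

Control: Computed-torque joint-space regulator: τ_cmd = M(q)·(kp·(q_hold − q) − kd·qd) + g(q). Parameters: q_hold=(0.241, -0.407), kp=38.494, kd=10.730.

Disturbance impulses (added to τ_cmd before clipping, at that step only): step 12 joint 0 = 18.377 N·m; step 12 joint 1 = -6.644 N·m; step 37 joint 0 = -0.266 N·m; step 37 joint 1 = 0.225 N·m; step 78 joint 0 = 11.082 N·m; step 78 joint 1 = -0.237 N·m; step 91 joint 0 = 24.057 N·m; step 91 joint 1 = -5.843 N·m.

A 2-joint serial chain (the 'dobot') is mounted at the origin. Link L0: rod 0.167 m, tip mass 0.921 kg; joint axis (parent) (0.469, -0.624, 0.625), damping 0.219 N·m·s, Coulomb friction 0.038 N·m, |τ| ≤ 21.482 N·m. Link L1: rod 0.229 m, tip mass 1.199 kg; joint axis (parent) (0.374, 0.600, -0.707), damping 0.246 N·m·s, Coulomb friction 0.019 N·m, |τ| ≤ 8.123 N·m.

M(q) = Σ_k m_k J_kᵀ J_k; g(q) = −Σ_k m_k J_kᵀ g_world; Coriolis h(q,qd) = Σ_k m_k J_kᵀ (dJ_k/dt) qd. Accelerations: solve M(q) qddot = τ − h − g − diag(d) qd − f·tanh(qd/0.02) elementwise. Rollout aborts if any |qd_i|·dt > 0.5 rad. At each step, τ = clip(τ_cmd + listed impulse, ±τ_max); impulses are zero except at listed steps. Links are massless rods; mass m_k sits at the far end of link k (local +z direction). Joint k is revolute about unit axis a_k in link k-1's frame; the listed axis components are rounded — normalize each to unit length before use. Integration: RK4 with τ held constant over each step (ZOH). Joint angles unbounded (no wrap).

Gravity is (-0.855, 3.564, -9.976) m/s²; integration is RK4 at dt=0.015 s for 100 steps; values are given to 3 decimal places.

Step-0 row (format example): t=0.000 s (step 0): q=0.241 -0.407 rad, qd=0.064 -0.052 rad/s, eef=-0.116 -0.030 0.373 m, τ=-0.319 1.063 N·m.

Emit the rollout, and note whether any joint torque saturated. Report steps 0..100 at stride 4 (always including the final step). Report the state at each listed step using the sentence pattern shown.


t=0.060 s (step 4): q=0.243 -0.408 rad, qd=0.020 -0.008 rad/s, eef=-0.117 -0.031 0.373 m, τ=-0.255 1.039 N·m.
t=0.120 s (step 8): q=0.244 -0.409 rad, qd=0.001 -0.000 rad/s, eef=-0.117 -0.031 0.373 m, τ=-0.225 1.030 N·m.
t=0.180 s (step 12): q=0.244 -0.409 rad, qd=-0.004 0.002 rad/s, eef=-0.117 -0.031 0.373 m, τ=18.162 -5.617 N·m.
t=0.240 s (step 16): q=0.304 -0.460 rad, qd=0.778 -0.550 rad/s, eef=-0.137 -0.045 0.363 m, τ=-2.402 1.780 N·m.
t=0.300 s (step 20): q=0.332 -0.477 rad, qd=0.227 -0.075 rad/s, eef=-0.145 -0.052 0.359 m, τ=-1.587 1.490 N·m.
t=0.360 s (step 24): q=0.336 -0.476 rad, qd=-0.071 0.057 rad/s, eef=-0.146 -0.053 0.359 m, τ=-1.063 1.326 N·m.
t=0.420 s (step 28): q=0.327 -0.471 rad, qd=-0.194 0.101 rad/s, eef=-0.143 -0.051 0.360 m, τ=-0.751 1.229 N·m.
t=0.480 s (step 32): q=0.314 -0.465 rad, qd=-0.232 0.109 rad/s, eef=-0.140 -0.048 0.362 m, τ=-0.552 1.168 N·m.
t=0.540 s (step 36): q=0.300 -0.459 rad, qd=-0.225 0.102 rad/s, eef=-0.136 -0.044 0.364 m, τ=-0.427 1.129 N·m.
t=0.600 s (step 40): q=0.288 -0.450 rad, qd=-0.203 0.139 rad/s, eef=-0.132 -0.041 0.366 m, τ=-0.312 1.079 N·m.
t=0.660 s (step 44): q=0.276 -0.443 rad, qd=-0.168 0.085 rad/s, eef=-0.129 -0.039 0.367 m, τ=-0.278 1.074 N·m.
t=0.720 s (step 48): q=0.267 -0.439 rad, qd=-0.130 0.063 rad/s, eef=-0.127 -0.036 0.369 m, τ=-0.259 1.069 N·m.
t=0.780 s (step 52): q=0.261 -0.436 rad, qd=-0.098 0.050 rad/s, eef=-0.125 -0.035 0.369 m, τ=-0.250 1.065 N·m.
t=0.840 s (step 56): q=0.256 -0.433 rad, qd=-0.072 0.041 rad/s, eef=-0.123 -0.034 0.370 m, τ=-0.245 1.062 N·m.
t=0.900 s (step 60): q=0.252 -0.431 rad, qd=-0.052 0.034 rad/s, eef=-0.122 -0.033 0.371 m, τ=-0.243 1.060 N·m.
t=0.960 s (step 64): q=0.249 -0.429 rad, qd=-0.037 0.029 rad/s, eef=-0.121 -0.032 0.371 m, τ=-0.242 1.058 N·m.
t=1.020 s (step 68): q=0.247 -0.427 rad, qd=-0.026 0.025 rad/s, eef=-0.121 -0.032 0.371 m, τ=-0.241 1.057 N·m.
t=1.080 s (step 72): q=0.246 -0.426 rad, qd=-0.019 0.021 rad/s, eef=-0.120 -0.031 0.371 m, τ=-0.238 1.055 N·m.
t=1.140 s (step 76): q=0.245 -0.425 rad, qd=-0.015 0.019 rad/s, eef=-0.120 -0.031 0.372 m, τ=-0.235 1.053 N·m.
t=1.200 s (step 80): q=0.274 -0.393 rad, qd=1.086 0.997 rad/s, eef=-0.121 -0.039 0.371 m, τ=-1.845 1.151 N·m.
t=1.260 s (step 84): q=0.313 -0.367 rad, qd=0.314 0.107 rad/s, eef=-0.125 -0.049 0.369 m, τ=-1.218 1.164 N·m.
t=1.320 s (step 88): q=0.321 -0.366 rad, qd=-0.004 -0.037 rad/s, eef=-0.127 -0.051 0.368 m, τ=-0.826 1.107 N·m.
t=1.380 s (step 92): q=0.332 -0.371 rad, qd=1.951 -0.447 rad/s, eef=-0.130 -0.054 0.367 m, τ=-4.277 2.033 N·m.
t=1.440 s (step 96): q=0.406 -0.394 rad, qd=0.645 -0.269 rad/s, eef=-0.147 -0.073 0.356 m, τ=-2.797 1.683 N·m.
t=1.500 s (step 100): q=0.423 -0.404 rad, qd=-0.008 -0.081 rad/s, eef=-0.151 -0.077 0.354 m.
any joint saturated: yes


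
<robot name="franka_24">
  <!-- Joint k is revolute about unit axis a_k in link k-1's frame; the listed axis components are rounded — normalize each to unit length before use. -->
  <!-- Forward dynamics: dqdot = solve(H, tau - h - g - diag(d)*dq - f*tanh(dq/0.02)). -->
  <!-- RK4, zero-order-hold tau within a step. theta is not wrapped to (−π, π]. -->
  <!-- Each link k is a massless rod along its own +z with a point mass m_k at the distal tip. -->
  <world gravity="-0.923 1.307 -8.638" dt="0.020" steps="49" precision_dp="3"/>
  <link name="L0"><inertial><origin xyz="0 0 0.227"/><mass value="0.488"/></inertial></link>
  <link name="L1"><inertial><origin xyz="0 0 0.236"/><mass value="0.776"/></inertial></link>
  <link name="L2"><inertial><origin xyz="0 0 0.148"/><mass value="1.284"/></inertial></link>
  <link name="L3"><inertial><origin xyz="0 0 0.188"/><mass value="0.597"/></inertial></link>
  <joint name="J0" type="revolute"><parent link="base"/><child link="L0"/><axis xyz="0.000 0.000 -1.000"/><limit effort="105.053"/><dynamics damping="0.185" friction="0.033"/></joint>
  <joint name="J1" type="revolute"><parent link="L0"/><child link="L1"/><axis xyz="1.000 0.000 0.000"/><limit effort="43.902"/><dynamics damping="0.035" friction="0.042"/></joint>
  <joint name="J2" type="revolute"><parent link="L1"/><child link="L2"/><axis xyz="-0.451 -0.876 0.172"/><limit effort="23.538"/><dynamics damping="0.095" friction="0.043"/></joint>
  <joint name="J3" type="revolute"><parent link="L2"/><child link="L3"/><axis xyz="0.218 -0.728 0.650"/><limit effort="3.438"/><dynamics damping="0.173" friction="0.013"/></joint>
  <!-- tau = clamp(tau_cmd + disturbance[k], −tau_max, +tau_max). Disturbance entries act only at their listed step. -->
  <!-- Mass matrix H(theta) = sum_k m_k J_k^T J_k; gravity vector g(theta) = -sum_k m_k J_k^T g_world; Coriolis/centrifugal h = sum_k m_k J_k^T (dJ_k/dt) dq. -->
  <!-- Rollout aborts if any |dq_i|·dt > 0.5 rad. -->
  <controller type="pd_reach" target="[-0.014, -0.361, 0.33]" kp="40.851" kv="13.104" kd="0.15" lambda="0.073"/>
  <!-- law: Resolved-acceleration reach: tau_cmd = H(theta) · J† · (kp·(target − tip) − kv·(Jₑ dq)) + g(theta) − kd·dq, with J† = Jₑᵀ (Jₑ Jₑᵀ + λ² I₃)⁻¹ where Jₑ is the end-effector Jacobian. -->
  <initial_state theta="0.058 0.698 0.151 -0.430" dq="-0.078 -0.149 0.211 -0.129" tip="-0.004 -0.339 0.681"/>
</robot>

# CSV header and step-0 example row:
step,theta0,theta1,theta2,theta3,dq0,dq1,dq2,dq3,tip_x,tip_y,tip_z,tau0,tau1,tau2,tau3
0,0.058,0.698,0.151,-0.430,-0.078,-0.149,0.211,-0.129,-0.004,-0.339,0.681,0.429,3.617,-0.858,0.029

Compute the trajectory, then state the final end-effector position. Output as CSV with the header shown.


step,theta0,theta1,theta2,theta3,dq0,dq1,dq2,dq3,tip_x,tip_y,tip_z,tau0,tau1,tau2,tau3
1,0.060,0.698,0.153,-0.435,0.237,0.191,-0.005,-0.374,-0.005,-0.339,0.681,0.325,1.388,-0.442,0.050
2,0.066,0.705,0.152,-0.444,0.405,0.455,-0.059,-0.518,-0.006,-0.342,0.679,0.196,-0.332,-0.191,0.041
3,0.076,0.716,0.150,-0.454,0.531,0.638,-0.129,-0.540,-0.007,-0.347,0.674,0.071,-1.723,0.000,0.015
4,0.087,0.730,0.147,-0.466,0.622,0.762,-0.186,-0.567,-0.009,-0.353,0.669,-0.023,-2.839,0.157,-0.003
5,0.100,0.746,0.142,-0.477,0.694,0.838,-0.247,-0.588,-0.012,-0.361,0.663,-0.095,-3.747,0.294,-0.015
6,0.115,0.763,0.137,-0.489,0.755,0.877,-0.312,-0.611,-0.015,-0.369,0.655,-0.146,-4.492,0.416,-0.022
7,0.131,0.780,0.130,-0.502,0.810,0.886,-0.382,-0.638,-0.018,-0.377,0.648,-0.181,-5.108,0.526,-0.024
8,0.147,0.798,0.122,-0.515,0.862,0.872,-0.458,-0.668,-0.021,-0.385,0.640,-0.207,-5.624,0.628,-0.023
9,0.165,0.815,0.112,-0.528,0.913,0.839,-0.538,-0.702,-0.024,-0.392,0.631,-0.225,-6.057,0.723,-0.018
10,0.184,0.831,0.100,-0.543,0.965,0.790,-0.622,-0.739,-0.028,-0.400,0.623,-0.242,-6.424,0.810,-0.012
11,0.204,0.847,0.087,-0.558,1.018,0.730,-0.710,-0.778,-0.031,-0.407,0.614,-0.263,-6.734,0.890,-0.004
12,0.224,0.861,0.072,-0.574,1.072,0.659,-0.800,-0.819,-0.035,-0.414,0.606,-0.290,-6.995,0.963,0.005
13,0.246,0.873,0.055,-0.591,1.125,0.582,-0.891,-0.860,-0.038,-0.419,0.597,-0.329,-7.211,1.027,0.015
14,0.269,0.884,0.037,-0.609,1.175,0.498,-0.981,-0.900,-0.042,-0.425,0.589,-0.383,-7.385,1.082,0.026
15,0.293,0.893,0.016,-0.627,1.222,0.411,-1.067,-0.937,-0.045,-0.429,0.581,-0.453,-7.519,1.127,0.037
16,0.318,0.900,-0.006,-0.646,1.262,0.322,-1.148,-0.971,-0.049,-0.434,0.573,-0.540,-7.613,1.164,0.050
17,0.343,0.906,-0.029,-0.666,1.295,0.233,-1.221,-1.000,-0.052,-0.437,0.566,-0.642,-7.668,1.191,0.063
18,0.370,0.910,-0.054,-0.686,1.317,0.146,-1.284,-1.022,-0.055,-0.440,0.558,-0.755,-7.687,1.212,0.076
19,0.396,0.912,-0.080,-0.707,1.329,0.063,-1.337,-1.037,-0.058,-0.442,0.551,-0.874,-7.673,1.228,0.091
20,0.422,0.912,-0.107,-0.728,1.326,-0.013,-1.371,-1.052,-0.061,-0.444,0.544,-0.992,-7.630,1.240,0.109
21,0.449,0.911,-0.134,-0.750,1.304,-0.076,-1.376,-1.065,-0.064,-0.445,0.538,-1.106,-7.572,1.248,0.128
22,0.474,0.909,-0.162,-0.771,1.278,-0.136,-1.393,-1.047,-0.066,-0.445,0.531,-1.209,-7.502,1.263,0.144
23,0.499,0.906,-0.189,-0.792,1.243,-0.190,-1.398,-1.034,-0.068,-0.445,0.525,-1.294,-7.414,1.283,0.164
24,0.524,0.902,-0.217,-0.812,1.202,-0.239,-1.399,-1.014,-0.070,-0.445,0.519,-1.361,-7.315,1.308,0.186
25,0.547,0.897,-0.245,-0.833,1.155,-0.281,-1.395,-0.991,-0.071,-0.445,0.513,-1.411,-7.209,1.339,0.208
26,0.570,0.891,-0.272,-0.852,1.104,-0.318,-1.386,-0.966,-0.072,-0.444,0.508,-1.444,-7.099,1.375,0.232
27,0.591,0.884,-0.300,-0.872,1.049,-0.348,-1.373,-0.937,-0.073,-0.443,0.503,-1.462,-6.988,1.417,0.256
28,0.612,0.877,-0.327,-0.890,0.992,-0.374,-1.356,-0.908,-0.074,-0.441,0.497,-1.466,-6.877,1.463,0.281
29,0.631,0.869,-0.354,-0.908,0.934,-0.394,-1.336,-0.877,-0.074,-0.440,0.492,-1.459,-6.768,1.512,0.305
30,0.649,0.862,-0.380,-0.926,0.876,-0.409,-1.314,-0.845,-0.074,-0.439,0.487,-1.442,-6.663,1.564,0.330
31,0.666,0.853,-0.406,-0.942,0.817,-0.420,-1.290,-0.813,-0.073,-0.437,0.482,-1.418,-6.560,1.619,0.353
32,0.681,0.845,-0.431,-0.959,0.760,-0.426,-1.264,-0.780,-0.072,-0.435,0.478,-1.389,-6.462,1.675,0.376
33,0.696,0.836,-0.456,-0.974,0.705,-0.429,-1.236,-0.748,-0.071,-0.433,0.473,-1.355,-6.369,1.731,0.398
34,0.709,0.828,-0.480,-0.989,0.651,-0.429,-1.206,-0.717,-0.070,-0.432,0.468,-1.319,-6.280,1.787,0.419
35,0.722,0.819,-0.504,-1.003,0.599,-0.426,-1.176,-0.686,-0.069,-0.430,0.464,-1.281,-6.196,1.843,0.439
36,0.733,0.811,-0.527,-1.017,0.550,-0.420,-1.144,-0.655,-0.068,-0.428,0.460,-1.243,-6.116,1.898,0.458
37,0.744,0.803,-0.549,-1.030,0.503,-0.412,-1.112,-0.626,-0.066,-0.426,0.455,-1.205,-6.041,1.951,0.476
38,0.753,0.795,-0.571,-1.042,0.459,-0.402,-1.079,-0.597,-0.064,-0.424,0.451,-1.168,-5.971,2.003,0.492
39,0.762,0.787,-0.592,-1.054,0.417,-0.391,-1.046,-0.569,-0.062,-0.423,0.447,-1.133,-5.906,2.052,0.508
40,0.770,0.779,-0.612,-1.065,0.378,-0.378,-1.012,-0.542,-0.060,-0.421,0.443,-1.099,-5.844,2.100,0.522
41,0.777,0.772,-0.632,-1.076,0.342,-0.363,-0.978,-0.517,-0.059,-0.419,0.439,-1.067,-5.787,2.145,0.535
42,0.784,0.765,-0.651,-1.086,0.308,-0.348,-0.944,-0.492,-0.057,-0.417,0.435,-1.038,-5.734,2.188,0.546
43,0.789,0.758,-0.670,-1.096,0.277,-0.333,-0.909,-0.468,-0.055,-0.415,0.431,-1.011,-5.685,2.229,0.557
44,0.795,0.751,-0.687,-1.105,0.249,-0.317,-0.876,-0.445,-0.053,-0.414,0.427,-0.986,-5.639,2.267,0.567
45,0.799,0.745,-0.704,-1.114,0.223,-0.300,-0.842,-0.424,-0.051,-0.412,0.423,-0.963,-5.597,2.303,0.576
46,0.803,0.739,-0.721,-1.122,0.199,-0.284,-0.809,-0.403,-0.049,-0.410,0.420,-0.943,-5.558,2.337,0.583
47,0.807,0.734,-0.737,-1.130,0.177,-0.267,-0.776,-0.384,-0.047,-0.409,0.416,-0.925,-5.522,2.368,0.590
48,0.811,0.729,-0.752,-1.138,0.158,-0.251,-0.744,-0.365,-0.045,-0.407,0.413,-0.909,-5.488,2.397,0.597
49,0.814,0.724,-0.766,-1.145,0.140,-0.235,-0.713,-0.347,-0.043,-0.406,0.409,,,,
# final tip position (m): -0.043 -0.406 0.409


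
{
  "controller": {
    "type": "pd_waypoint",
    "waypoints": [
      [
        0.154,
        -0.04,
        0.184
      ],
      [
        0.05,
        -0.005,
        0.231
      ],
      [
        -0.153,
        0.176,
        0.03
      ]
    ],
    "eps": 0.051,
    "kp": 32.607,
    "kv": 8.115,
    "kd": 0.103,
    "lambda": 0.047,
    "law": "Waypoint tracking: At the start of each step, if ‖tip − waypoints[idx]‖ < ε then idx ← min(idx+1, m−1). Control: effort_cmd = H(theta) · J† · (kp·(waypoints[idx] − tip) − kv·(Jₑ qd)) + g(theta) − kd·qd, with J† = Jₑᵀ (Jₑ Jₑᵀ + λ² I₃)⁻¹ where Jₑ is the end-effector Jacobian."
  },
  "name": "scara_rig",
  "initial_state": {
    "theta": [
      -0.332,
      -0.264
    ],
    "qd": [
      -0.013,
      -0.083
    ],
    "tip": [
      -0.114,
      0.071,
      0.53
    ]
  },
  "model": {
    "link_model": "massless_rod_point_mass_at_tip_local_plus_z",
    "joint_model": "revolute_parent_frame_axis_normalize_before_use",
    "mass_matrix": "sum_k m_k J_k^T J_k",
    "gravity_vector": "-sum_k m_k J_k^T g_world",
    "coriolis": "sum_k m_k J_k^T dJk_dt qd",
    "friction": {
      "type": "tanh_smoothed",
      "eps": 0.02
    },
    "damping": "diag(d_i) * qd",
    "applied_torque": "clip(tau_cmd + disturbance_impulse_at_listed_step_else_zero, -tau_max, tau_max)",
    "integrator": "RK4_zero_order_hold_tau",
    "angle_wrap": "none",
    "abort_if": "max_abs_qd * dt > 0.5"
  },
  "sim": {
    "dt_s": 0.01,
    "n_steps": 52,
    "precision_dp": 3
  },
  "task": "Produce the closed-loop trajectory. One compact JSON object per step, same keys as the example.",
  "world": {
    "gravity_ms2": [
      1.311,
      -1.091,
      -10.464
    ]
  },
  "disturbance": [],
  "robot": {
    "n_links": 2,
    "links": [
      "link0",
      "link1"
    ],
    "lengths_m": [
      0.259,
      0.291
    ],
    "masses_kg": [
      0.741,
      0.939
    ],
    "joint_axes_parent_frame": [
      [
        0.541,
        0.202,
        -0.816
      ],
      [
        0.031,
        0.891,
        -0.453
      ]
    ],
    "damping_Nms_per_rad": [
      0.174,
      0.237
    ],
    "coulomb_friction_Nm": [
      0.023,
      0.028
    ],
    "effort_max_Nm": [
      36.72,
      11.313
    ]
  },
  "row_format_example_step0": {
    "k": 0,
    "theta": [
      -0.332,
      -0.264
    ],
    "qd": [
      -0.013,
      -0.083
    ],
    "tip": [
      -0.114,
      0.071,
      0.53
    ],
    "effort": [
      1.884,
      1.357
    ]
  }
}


{"k":1,"theta":[-0.331,-0.264],"qd":[0.164,0.004],"tip":[-0.113,0.07,0.53],"effort":[1.736,1.275]}
{"k":2,"theta":[-0.329,-0.264],"qd":[0.323,0.074],"tip":[-0.113,0.07,0.53],"effort":[1.597,1.206]}
{"k":3,"theta":[-0.325,-0.263],"qd":[0.463,0.137],"tip":[-0.112,0.069,0.53],"effort":[1.468,1.145]}
{"k":4,"theta":[-0.32,-0.261],"qd":[0.587,0.196],"tip":[-0.111,0.068,0.531],"effort":[1.346,1.088]}
{"k":5,"theta":[-0.313,-0.259],"qd":[0.693,0.252],"tip":[-0.109,0.067,0.531],"effort":[1.233,1.037]}
{"k":6,"theta":[-0.306,-0.256],"qd":[0.785,0.304],"tip":[-0.107,0.066,0.532],"effort":[1.126,0.989]}
{"k":7,"theta":[-0.298,-0.253],"qd":[0.864,0.355],"tip":[-0.105,0.065,0.532],"effort":[1.025,0.944]}
{"k":8,"theta":[-0.289,-0.249],"qd":[0.93,0.403],"tip":[-0.103,0.063,0.533],"effort":[0.931,0.902]}
{"k":9,"theta":[-0.279,-0.245],"qd":[0.984,0.449],"tip":[-0.1,0.062,0.534],"effort":[0.841,0.862]}
{"k":10,"theta":[-0.269,-0.24],"qd":[1.028,0.494],"tip":[-0.098,0.06,0.535],"effort":[0.756,0.823]}
{"k":11,"theta":[-0.259,-0.235],"qd":[1.063,0.538],"tip":[-0.095,0.058,0.536],"effort":[0.676,0.786]}
{"k":12,"theta":[-0.248,-0.229],"qd":[1.09,0.58],"tip":[-0.092,0.056,0.536],"effort":[0.599,0.751]}
{"k":13,"theta":[-0.237,-0.223],"qd":[1.109,0.621],"tip":[-0.089,0.054,0.537],"effort":[0.527,0.716]}
{"k":14,"theta":[-0.226,-0.217],"qd":[1.121,0.66],"tip":[-0.085,0.052,0.538],"effort":[0.457,0.682]}
{"k":15,"theta":[-0.214,-0.21],"qd":[1.128,0.698],"tip":[-0.082,0.05,0.539],"effort":[0.391,0.649]}
{"k":16,"theta":[-0.203,-0.203],"qd":[1.129,0.734],"tip":[-0.079,0.048,0.54],"effort":[0.328,0.616]}
{"k":17,"theta":[-0.192,-0.196],"qd":[1.125,0.77],"tip":[-0.075,0.046,0.541],"effort":[0.267,0.584]}
{"k":18,"theta":[-0.181,-0.188],"qd":[1.118,0.804],"tip":[-0.072,0.044,0.542],"effort":[0.208,0.552]}
{"k":19,"theta":[-0.169,-0.18],"qd":[1.107,0.837],"tip":[-0.068,0.042,0.542],"effort":[0.152,0.52]}
{"k":20,"theta":[-0.158,-0.171],"qd":[1.093,0.868],"tip":[-0.064,0.04,0.543],"effort":[0.098,0.488]}
{"k":21,"theta":[-0.148,-0.162],"qd":[1.076,0.898],"tip":[-0.06,0.037,0.544],"effort":[0.046,0.457]}
{"k":22,"theta":[-0.137,-0.153],"qd":[1.057,0.928],"tip":[-0.057,0.035,0.545],"effort":[-0.004,0.426]}
{"k":23,"theta":[-0.127,-0.144],"qd":[1.035,0.955],"tip":[-0.053,0.033,0.545],"effort":[-0.053,0.394]}
{"k":24,"theta":[-0.116,-0.134],"qd":[1.013,0.982],"tip":[-0.049,0.031,0.546],"effort":[-0.1,0.363]}
{"k":25,"theta":[-0.106,-0.124],"qd":[0.988,1.008],"tip":[-0.045,0.028,0.547],"effort":[-0.146,0.331]}
{"k":26,"theta":[-0.097,-0.114],"qd":[0.963,1.033],"tip":[-0.041,0.026,0.547],"effort":[-0.19,0.3]}
{"k":27,"theta":[-0.087,-0.103],"qd":[0.937,1.057],"tip":[-0.037,0.024,0.548],"effort":[-0.232,0.268]}
{"k":28,"theta":[-0.078,-0.093],"qd":[0.91,1.079],"tip":[-0.033,0.022,0.548],"effort":[-0.274,0.236]}
{"k":29,"theta":[-0.069,-0.082],"qd":[0.882,1.101],"tip":[-0.029,0.019,0.549],"effort":[-0.314,0.205]}
{"k":30,"theta":[-0.06,-0.071],"qd":[0.854,1.122],"tip":[-0.025,0.017,0.549],"effort":[-0.354,0.173]}
{"k":31,"theta":[-0.052,-0.059],"qd":[0.826,1.142],"tip":[-0.021,0.015,0.549],"effort":[-0.392,0.141]}
{"k":32,"theta":[-0.044,-0.048],"qd":[0.797,1.162],"tip":[-0.017,0.013,0.549],"effort":[-0.429,0.108]}
{"k":33,"theta":[-0.036,-0.036],"qd":[0.769,1.18],"tip":[-0.014,0.011,0.55],"effort":[-0.465,0.076]}
{"k":34,"theta":[-0.028,-0.024],"qd":[0.74,1.198],"tip":[-0.01,0.008,0.55],"effort":[-0.5,0.044]}
{"k":35,"theta":[-0.021,-0.012],"qd":[0.712,1.216],"tip":[-0.006,0.006,0.55],"effort":[-0.534,0.011]}
{"k":36,"theta":[-0.014,0.0],"qd":[0.683,1.232],"tip":[-0.002,0.004,0.55],"effort":[-0.567,-0.021]}
{"k":37,"theta":[-0.007,0.012],"qd":[0.655,1.249],"tip":[0.002,0.002,0.55],"effort":[-0.6,-0.054]}
{"k":38,"theta":[-0.001,0.025],"qd":[0.628,1.264],"tip":[0.006,0.0,0.55],"effort":[-0.631,-0.087]}
{"k":39,"theta":[0.005,0.038],"qd":[0.6,1.279],"tip":[0.01,-0.002,0.55],"effort":[-0.662,-0.119]}
{"k":40,"theta":[0.011,0.051],"qd":[0.573,1.294],"tip":[0.014,-0.004,0.55],"effort":[-0.692,-0.152]}
{"k":41,"theta":[0.017,0.064],"qd":[0.546,1.308],"tip":[0.018,-0.006,0.549],"effort":[-0.721,-0.185]}
{"k":42,"theta":[0.022,0.077],"qd":[0.52,1.321],"tip":[0.022,-0.008,0.549],"effort":[-0.75,-0.218]}
{"k":43,"theta":[0.027,0.09],"qd":[0.494,1.334],"tip":[0.026,-0.01,0.549],"effort":[-0.778,-0.251]}
{"k":44,"theta":[0.032,0.103],"qd":[0.469,1.347],"tip":[0.03,-0.012,0.548],"effort":[-0.805,-0.284]}
{"k":45,"theta":[0.036,0.117],"qd":[0.444,1.36],"tip":[0.034,-0.014,0.548],"effort":[-0.832,-0.318]}
{"k":46,"theta":[0.041,0.131],"qd":[0.42,1.372],"tip":[0.038,-0.015,0.548],"effort":[-0.858,-0.351]}
{"k":47,"theta":[0.045,0.144],"qd":[0.396,1.383],"tip":[0.042,-0.017,0.547],"effort":[-0.883,-0.384]}
{"k":48,"theta":[0.049,0.158],"qd":[0.372,1.395],"tip":[0.046,-0.019,0.546],"effort":[-0.907,-0.417]}
{"k":49,"theta":[0.052,0.172],"qd":[0.349,1.406],"tip":[0.05,-0.021,0.546],"effort":[-0.932,-0.45]}
{"k":50,"theta":[0.056,0.186],"qd":[0.326,1.416],"tip":[0.054,-0.022,0.545],"effort":[-0.955,-0.483]}
{"k":51,"theta":[0.059,0.201],"qd":[0.304,1.427],"tip":[0.057,-0.024,0.544],"effort":[-0.978,-0.516]}
{"k":52,"theta":[0.062,0.215],"qd":[0.283,1.437],"tip":[0.061,-0.026,0.543]}


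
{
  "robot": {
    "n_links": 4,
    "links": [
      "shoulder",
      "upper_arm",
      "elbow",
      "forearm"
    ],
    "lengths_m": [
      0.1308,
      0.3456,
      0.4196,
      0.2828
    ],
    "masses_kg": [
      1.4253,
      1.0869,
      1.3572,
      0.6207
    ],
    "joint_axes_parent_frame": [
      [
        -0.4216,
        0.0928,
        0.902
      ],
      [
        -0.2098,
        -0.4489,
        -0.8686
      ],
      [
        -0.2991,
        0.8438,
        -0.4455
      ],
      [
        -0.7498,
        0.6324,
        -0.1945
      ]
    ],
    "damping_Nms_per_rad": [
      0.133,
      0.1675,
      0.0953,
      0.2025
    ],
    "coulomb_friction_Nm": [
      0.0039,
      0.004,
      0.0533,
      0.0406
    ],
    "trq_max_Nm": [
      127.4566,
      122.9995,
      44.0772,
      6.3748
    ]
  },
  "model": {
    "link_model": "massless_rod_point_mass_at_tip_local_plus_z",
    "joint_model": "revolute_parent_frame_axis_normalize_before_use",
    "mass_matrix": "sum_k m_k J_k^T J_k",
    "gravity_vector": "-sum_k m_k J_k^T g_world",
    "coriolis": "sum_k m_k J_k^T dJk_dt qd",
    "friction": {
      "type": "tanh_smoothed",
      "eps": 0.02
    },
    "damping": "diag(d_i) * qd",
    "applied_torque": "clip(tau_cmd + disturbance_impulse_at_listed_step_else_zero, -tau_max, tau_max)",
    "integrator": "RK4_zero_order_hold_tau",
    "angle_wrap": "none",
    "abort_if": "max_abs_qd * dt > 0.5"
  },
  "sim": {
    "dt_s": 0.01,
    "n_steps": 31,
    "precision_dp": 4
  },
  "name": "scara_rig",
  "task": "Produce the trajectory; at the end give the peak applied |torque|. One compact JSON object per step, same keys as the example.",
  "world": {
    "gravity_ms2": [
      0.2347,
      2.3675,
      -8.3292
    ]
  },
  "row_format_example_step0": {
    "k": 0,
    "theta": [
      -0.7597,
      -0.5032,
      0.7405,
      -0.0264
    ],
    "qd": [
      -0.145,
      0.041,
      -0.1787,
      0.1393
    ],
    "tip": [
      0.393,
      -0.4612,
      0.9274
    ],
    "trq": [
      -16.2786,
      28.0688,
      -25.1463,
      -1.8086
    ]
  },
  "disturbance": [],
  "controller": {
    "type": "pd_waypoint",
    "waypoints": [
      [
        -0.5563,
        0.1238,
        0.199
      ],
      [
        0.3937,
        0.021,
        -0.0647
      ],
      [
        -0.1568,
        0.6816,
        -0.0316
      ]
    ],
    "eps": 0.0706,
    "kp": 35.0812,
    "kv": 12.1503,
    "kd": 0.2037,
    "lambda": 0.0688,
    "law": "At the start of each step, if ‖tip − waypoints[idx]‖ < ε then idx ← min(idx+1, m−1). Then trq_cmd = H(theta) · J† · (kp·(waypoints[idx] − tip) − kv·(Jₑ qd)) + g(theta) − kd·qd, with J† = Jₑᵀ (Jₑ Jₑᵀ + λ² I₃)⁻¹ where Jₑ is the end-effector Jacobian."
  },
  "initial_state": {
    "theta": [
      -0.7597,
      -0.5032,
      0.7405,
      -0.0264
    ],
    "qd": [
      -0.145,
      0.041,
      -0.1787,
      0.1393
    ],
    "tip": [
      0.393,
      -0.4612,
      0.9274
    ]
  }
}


{"k":1,"theta":[-0.7591,-0.4888,0.743,-0.0191],"qd":[0.2597,2.7978,0.6556,1.3217],"tip":[0.3906,-0.4619,0.9274],"trq":[-14.8729,26.1834,-24.2412,-1.8889]}
{"k":2,"theta":[-0.7548,-0.4494,0.7526,-0.0005],"qd":[0.5885,5.0392,1.25,2.4073],"tip":[0.3866,-0.462,0.9267],"trq":[-12.5642,24.7309,-23.7247,-1.9258]}
{"k":3,"theta":[-0.7475,-0.3899,0.7671,0.0288],"qd":[0.8567,6.8102,1.6089,3.4669],"tip":[0.3807,-0.4618,0.9253],"trq":[-9.3952,23.4874,-23.4193,-1.9283]}
{"k":4,"theta":[-0.7378,-0.3148,0.784,0.0687],"qd":[1.072,8.1609,1.7568,4.5178],"tip":[0.3731,-0.4616,0.9231],"trq":[-5.467,22.1981,-23.0936,-1.8935]}
{"k":5,"theta":[-0.7262,-0.228,0.8016,0.1189],"qd":[1.2379,9.1405,1.7298,5.5396],"tip":[0.3634,-0.4613,0.9202],"trq":[-1.0133,20.6082,-22.486,-1.8148]}
{"k":6,"theta":[-0.7132,-0.1331,0.8182,0.179],"qd":[1.3565,9.7956,1.5705,6.4852],"tip":[0.3516,-0.461,0.9165],"trq":[3.5506,18.5373,-21.3757,-1.6874]}
{"k":7,"theta":[-0.6992,-0.0331,0.8328,0.2478],"qd":[1.4305,10.1727,1.3259,7.2933],"tip":[0.3375,-0.4604,0.9121],"trq":[7.6889,15.9533,-19.6663,-1.5123]}
{"k":8,"theta":[-0.6846,0.0695,0.8447,0.3239],"qd":[1.4644,10.3212,1.0436,7.9076],"tip":[0.3209,-0.4594,0.9069],"trq":[10.9143,12.9845,-17.4255,-1.2988]}
{"k":9,"theta":[-0.6699,0.1726,0.8537,0.4049],"qd":[1.465,10.2937,0.7663,8.2945],"tip":[0.3018,-0.4577,0.9013],"trq":[12.951,9.8567,-14.8464,-1.0632]}
{"k":10,"theta":[-0.6554,0.2748,0.8602,0.4887],"qd":[1.44,10.1416,0.5256,8.4516],"tip":[0.2804,-0.455,0.8952],"trq":[13.7833,6.8003,-12.1618,-0.8247]}
{"k":11,"theta":[-0.6412,0.375,0.8645,0.573],"qd":[1.3973,9.9101,0.3397,8.4039],"tip":[0.2569,-0.4511,0.8889],"trq":[13.5892,3.985,-9.5699,-0.6007]}
{"k":12,"theta":[-0.6275,0.4726,0.8672,0.656],"qd":[1.3438,9.6341,0.2151,8.1918],"tip":[0.2319,-0.4458,0.8826],"trq":[12.6327,1.5022,-7.2008,-0.404]}
{"k":13,"theta":[-0.6144,0.5674,0.869,0.7363],"qd":[1.2851,9.3383,0.1502,7.8592],"tip":[0.2056,-0.4391,0.8762],"trq":[11.1806,-0.621,-5.1188,-0.2415]}
{"k":14,"theta":[-0.6019,0.6592,0.8703,0.8129],"qd":[1.226,9.0382,0.1393,7.4458],"tip":[0.1785,-0.4311,0.8699],"trq":[9.4581,-2.3983,-3.3406,-0.1154]}
{"k":15,"theta":[-0.59,0.748,0.8718,0.8851],"qd":[1.1706,8.7428,0.1753,6.9833],"tip":[0.1509,-0.4217,0.8636],"trq":[7.6369,-3.8636,-1.8541,-0.0244]}
{"k":16,"theta":[-0.5786,0.8339,0.8739,0.9525],"qd":[1.1228,8.4563,0.2518,6.4949],"tip":[0.1233,-0.4111,0.8574],"trq":[5.8385,-5.0578,-0.6331,0.0349]}
{"k":17,"theta":[-0.5676,0.917,0.8769,1.015],"qd":[1.0871,8.1801,0.3632,5.9965],"tip":[0.096,-0.3994,0.8511],"trq":[4.143,-6.0206,0.3537,0.0668]}
{"k":18,"theta":[-0.5569,0.9974,0.8811,1.0725],"qd":[1.0681,7.9131,0.5053,5.4985],"tip":[0.0691,-0.3867,0.8447],"trq":[2.5991,-6.7872,1.1374,0.0758]}
{"k":19,"theta":[-0.5463,1.0752,0.8869,1.1251],"qd":[1.0703,7.6527,0.6736,5.0084],"tip":[0.0429,-0.3733,0.8382],"trq":[1.2327,-7.3875,1.7469,0.066]}
{"k":20,"theta":[-0.5356,1.1503,0.8945,1.1728],"qd":[1.0961,7.3945,0.8619,4.5328],"tip":[0.0176,-0.3592,0.8315],"trq":[0.0545,-7.8457,2.2073,0.0404]}
{"k":21,"theta":[-0.5245,1.2229,0.904,1.2159],"qd":[1.1444,7.1335,1.0606,4.0796],"tip":[-0.0068,-0.3445,0.8245],"trq":[-0.9343,-8.1822,2.5396,0.001]}
{"k":22,"theta":[-0.5128,1.2929,0.9156,1.2546],"qd":[1.2085,6.8649,1.2566,3.658],"tip":[-0.0301,-0.3295,0.8172],"trq":[-1.7379,-8.4146,2.7607,-0.0508]}
{"k":23,"theta":[-0.5004,1.3602,0.929,1.2893],"qd":[1.2777,6.587,1.4361,3.2767],"tip":[-0.0522,-0.3142,0.8097],"trq":[-2.3652,-8.5589,2.8835,-0.1143]}
{"k":24,"theta":[-0.4874,1.4246,0.9441,1.3204],"qd":[1.3406,6.3014,1.589,2.9404],"tip":[-0.0732,-0.2988,0.8017],"trq":[-2.83,-8.6304,2.9183,-0.188]}
{"k":25,"theta":[-0.4738,1.4862,0.9606,1.3483],"qd":[1.389,6.0128,1.7113,2.6484],"tip":[-0.093,-0.2835,0.7935],"trq":[-3.1515,-8.6429,2.8743,-0.2695]}
{"k":26,"theta":[-0.4597,1.5449,0.9782,1.3735],"qd":[1.4197,5.727,1.805,2.3956],"tip":[-0.1117,-0.2682,0.7849],"trq":[-3.3528,-8.6086,2.7608,-0.356]}
{"k":27,"theta":[-0.4455,1.6007,0.9966,1.3963],"qd":[1.4332,5.449,1.875,2.1746],"tip":[-0.1293,-0.2532,0.7759],"trq":[-3.4583,-8.5379,2.5877,-0.4445]}
{"k":28,"theta":[-0.4312,1.6539,1.0156,1.4171],"qd":[1.432,5.1825,1.9272,1.9784],"tip":[-0.1459,-0.2386,0.7666],"trq":[-3.4905,-8.4395,2.3648,-0.5325]}
{"k":29,"theta":[-0.4169,1.7044,1.035,1.436],"qd":[1.4191,4.9296,1.9664,1.8012],"tip":[-0.1616,-0.2243,0.757],"trq":[-3.469,-8.3208,2.1016,-0.6181]}
{"k":30,"theta":[-0.4028,1.7525,1.0549,1.4531],"qd":[1.3974,4.691,1.9963,1.6386],"tip":[-0.1764,-0.2104,0.7472],"trq":[-3.4101,-8.1877,1.8067,-0.7001]}
{"k":31,"theta":[-0.389,1.7983,1.0749,1.4688],"qd":[1.3689,4.467,2.0196,1.4873],"tip":[-0.1905,-0.197,0.7371]}
{"summary": "max |trq| (N\u00b7m): 28.0688"}


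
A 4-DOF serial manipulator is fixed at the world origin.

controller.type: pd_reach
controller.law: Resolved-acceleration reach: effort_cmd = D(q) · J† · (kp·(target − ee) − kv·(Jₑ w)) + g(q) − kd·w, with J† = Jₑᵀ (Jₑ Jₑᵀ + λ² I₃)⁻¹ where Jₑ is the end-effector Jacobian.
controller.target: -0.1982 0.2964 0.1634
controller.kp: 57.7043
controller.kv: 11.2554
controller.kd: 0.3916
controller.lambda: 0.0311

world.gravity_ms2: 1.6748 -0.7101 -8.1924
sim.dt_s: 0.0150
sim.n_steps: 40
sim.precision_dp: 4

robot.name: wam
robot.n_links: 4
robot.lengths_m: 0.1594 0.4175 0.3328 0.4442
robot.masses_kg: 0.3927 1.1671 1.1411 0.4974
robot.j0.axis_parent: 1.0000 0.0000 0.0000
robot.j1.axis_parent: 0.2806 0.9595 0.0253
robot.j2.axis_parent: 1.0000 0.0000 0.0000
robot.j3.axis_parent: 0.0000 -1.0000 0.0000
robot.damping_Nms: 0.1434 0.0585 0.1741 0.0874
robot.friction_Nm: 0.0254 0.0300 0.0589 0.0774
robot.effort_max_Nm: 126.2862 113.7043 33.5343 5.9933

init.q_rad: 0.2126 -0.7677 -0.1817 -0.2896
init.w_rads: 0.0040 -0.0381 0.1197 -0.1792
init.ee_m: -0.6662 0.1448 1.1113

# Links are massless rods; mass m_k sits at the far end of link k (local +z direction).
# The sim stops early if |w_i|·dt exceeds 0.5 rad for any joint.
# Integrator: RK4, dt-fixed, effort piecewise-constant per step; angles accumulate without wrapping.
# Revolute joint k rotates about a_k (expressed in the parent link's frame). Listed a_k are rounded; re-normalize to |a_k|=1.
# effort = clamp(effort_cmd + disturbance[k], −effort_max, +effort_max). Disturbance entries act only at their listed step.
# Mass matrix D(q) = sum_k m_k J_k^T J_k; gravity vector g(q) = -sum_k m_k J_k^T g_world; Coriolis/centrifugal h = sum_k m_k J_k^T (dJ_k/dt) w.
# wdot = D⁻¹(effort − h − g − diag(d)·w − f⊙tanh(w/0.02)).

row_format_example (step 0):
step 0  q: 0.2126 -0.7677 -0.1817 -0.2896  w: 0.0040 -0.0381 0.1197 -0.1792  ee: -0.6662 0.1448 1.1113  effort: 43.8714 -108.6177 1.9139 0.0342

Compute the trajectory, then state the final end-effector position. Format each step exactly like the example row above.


step 1  q: 0.2378 -0.7895 -0.2106 -0.3309  w: 3.3814 -2.8841 -3.9863 -5.1942  ee: -0.6632 0.1444 1.1056  effort: 23.0759 -82.2174 0.3105 1.6779
step 2  q: 0.3067 -0.8486 -0.2909 -0.4271  w: 5.8934 -5.0381 -6.7630 -7.3799  ee: -0.6565 0.1435 1.0865  effort: -2.8346 -51.7045 -4.4466 1.8840
step 3  q: 0.4063 -0.9350 -0.4017 -0.5362  w: 7.4798 -6.5329 -8.0126 -6.9840  ee: -0.6488 0.1385 1.0543  effort: -19.3846 -30.1070 -8.8977 1.4191
step 4  q: 0.5257 -1.0412 -0.5225 -0.6291  w: 8.5044 -7.6826 -8.0333 -5.3594  ee: -0.6429 0.1285 1.0127  effort: -27.5629 -19.2255 -12.4947 1.0644
step 5  q: 0.6593 -1.1641 -0.6374 -0.6957  w: 9.3430 -8.7538 -7.1889 -3.5531  ee: -0.6402 0.1146 0.9665  effort: -31.0252 -16.2262 -15.3904 1.1448
step 6  q: 0.8061 -1.3039 -0.7349 -0.7371  w: 10.2536 -9.9021 -5.6914 -2.0666  ee: -0.6411 0.0988 0.9193  effort: -32.3994 -18.7067 -17.7933 1.6684
step 7  q: 0.9681 -1.4621 -0.8053 -0.7606  w: 11.2650 -11.1517 -3.5014 -1.3000  ee: -0.6455 0.0826 0.8732  effort: -33.3922 -25.6603 -19.9461 2.5996
step 8  q: 1.1429 -1.6382 -0.8366 -0.7832  w: 11.6241 -12.0808 -0.5250 -2.2720  ee: -0.6531 0.0673 0.8294  effort: -33.7398 -35.2169 -21.5664 4.0874
step 9  q: 1.3061 -1.8186 -0.8227 -0.8420  w: 9.2995 -11.4742 2.1124 -6.2363  ee: -0.6616 0.0551 0.7866  effort: -27.3532 -35.9674 -20.2069 5.9933
step 10  q: 1.4184 -1.9788 -0.7840 -0.9652  w: 5.3244 -9.6801 2.6340 -10.1657  ee: -0.6643 0.0502 0.7401  effort: -12.8376 -20.3133 -15.5782 5.9933
step 11  q: 1.4784 -2.1132 -0.7470 -1.1277  w: 2.6802 -8.2414 2.1085 -11.3180  ee: -0.6564 0.0554 0.6878  effort: -0.0686 -3.5735 -11.8006 5.9933
step 12  q: 1.5094 -2.2298 -0.7182 -1.2925  w: 1.4408 -7.3203 1.6450 -10.6098  ee: -0.6392 0.0700 0.6331  effort: 8.4575 7.4872 -9.7773 5.9933
step 13  q: 1.5274 -2.3349 -0.6947 -1.4412  w: 0.9247 -6.6940 1.4217 -9.2349  ee: -0.6160 0.0913 0.5802  effort: 14.0136 14.2114 -8.7005 5.8088
step 14  q: 1.5402 -2.4318 -0.6733 -1.5683  w: 0.7438 -6.2219 1.3715 -7.7459  ee: -0.5892 0.1167 0.5318  effort: 17.4967 18.4662 -7.8757 4.8509
step 15  q: 1.5512 -2.5222 -0.6522 -1.6746  w: 0.6851 -5.8202 1.3809 -6.4491  ee: -0.5603 0.1439 0.4891  effort: 19.2304 21.4658 -6.8729 4.0658
step 16  q: 1.5616 -2.6068 -0.6309 -1.7629  w: 0.6629 -5.4411 1.3963 -5.3539  ee: -0.5301 0.1708 0.4521  effort: 19.4838 23.7015 -5.6456 3.4262
step 17  q: 1.5714 -2.6855 -0.6097 -1.8363  w: 0.6276 -5.0578 1.3841 -4.4410  ee: -0.4995 0.1963 0.4204  effort: 18.6791 25.2817 -4.3505 2.9070
step 18  q: 1.5804 -2.7585 -0.5891 -1.8971  w: 0.5587 -4.6620 1.3299 -3.6848  ee: -0.4692 0.2197 0.3934  effort: 17.3574 26.1915 -3.1971 2.4877
step 19  q: 1.5880 -2.8254 -0.5697 -1.9476  w: 0.4575 -4.2589 1.2354 -3.0617  ee: -0.4398 0.2406 0.3704  effort: 15.9756 26.4644 -2.3149 2.1525
step 20  q: 1.5940 -2.8862 -0.5520 -1.9897  w: 0.3367 -3.8590 1.1127 -2.5518  ee: -0.4119 0.2590 0.3507  effort: 14.7902 26.2094 -1.7261 1.8887
step 21  q: 1.5981 -2.9412 -0.5362 -2.0248  w: 0.2110 -3.4725 0.9763 -2.1382  ee: -0.3859 0.2750 0.3336  effort: 13.8794 25.5670 -1.3865 1.6857
step 22  q: 1.6003 -2.9905 -0.5226 -2.0543  w: 0.0922 -3.1067 0.8387 -1.8062  ee: -0.3619 0.2889 0.3185  effort: 13.2200 24.6681 -1.2301 1.5343
step 23  q: 1.6009 -3.0346 -0.5110 -2.0794  w: -0.0119 -2.7660 0.7099 -1.5423  ee: -0.3400 0.3007 0.3051  effort: 12.7491 23.6162 -1.1951 1.4257
step 24  q: 1.6001 -3.0737 -0.5012 -2.1009  w: -0.0944 -2.4531 0.6004 -1.3346  ee: -0.3201 0.3108 0.2930  effort: 12.3921 22.4890 -1.2307 1.3521
step 25  q: 1.5981 -3.1083 -0.4929 -2.1197  w: -0.1610 -2.1658 0.5015 -1.1719  ee: -0.3023 0.3193 0.2820  effort: 12.1162 21.3307 -1.3067 1.3061
step 26  q: 1.5953 -3.1389 -0.4861 -2.1363  w: -0.2121 -1.9033 0.4137 -1.0447  ee: -0.2863 0.3263 0.2720  effort: 11.8877 20.1741 -1.4019 1.2812
step 27  q: 1.5919 -3.1656 -0.4804 -2.1512  w: -0.2491 -1.6645 0.3369 -0.9451  ee: -0.2722 0.3320 0.2627  effort: 11.6836 19.0412 -1.5026 1.2721
step 28  q: 1.5879 -3.1889 -0.4759 -2.1647  w: -0.2735 -1.4480 0.2704 -0.8667  ee: -0.2597 0.3366 0.2542  effort: 11.4901 17.9464 -1.6005 1.2742
step 29  q: 1.5837 -3.2092 -0.4723 -2.1772  w: -0.2874 -1.2523 0.2132 -0.8042  ee: -0.2487 0.3402 0.2463  effort: 11.2995 16.8987 -1.6910 1.2839
step 30  q: 1.5793 -3.2267 -0.4695 -2.1889  w: -0.2924 -1.0758 0.1642 -0.7533  ee: -0.2392 0.3428 0.2389  effort: 11.1083 15.9037 -1.7717 1.2981
step 31  q: 1.5750 -3.2416 -0.4673 -2.1999  w: -0.2902 -0.9172 0.1223 -0.7110  ee: -0.2308 0.3447 0.2322  effort: 10.9158 14.9644 -1.8419 1.3147
step 32  q: 1.5707 -3.2543 -0.4658 -2.2103  w: -0.2825 -0.7749 0.0868 -0.6746  ee: -0.2236 0.3460 0.2259  effort: 10.7225 14.0822 -1.9016 1.3319
step 33  q: 1.5665 -3.2650 -0.4647 -2.2201  w: -0.2705 -0.6477 0.0567 -0.6424  ee: -0.2175 0.3466 0.2202  effort: 10.5295 13.2573 -1.9515 1.3486
step 34  q: 1.5626 -3.2738 -0.4640 -2.2295  w: -0.2551 -0.5344 0.0320 -0.6129  ee: -0.2122 0.3468 0.2149  effort: 10.3377 12.4894 -1.9924 1.3638
step 35  q: 1.5589 -3.2811 -0.4637 -2.2385  w: -0.2358 -0.4344 0.0153 -0.5855  ee: -0.2078 0.3465 0.2101  effort: 10.1434 11.7799 -2.0240 1.3772
step 36  q: 1.5555 -3.2869 -0.4635 -2.2471  w: -0.2130 -0.3469 0.0082 -0.5595  ee: -0.2041 0.3458 0.2058  effort: 9.9455 11.1285 -2.0468 1.3884
step 37  q: 1.5525 -3.2916 -0.4634 -2.2553  w: -0.1895 -0.2700 0.0055 -0.5341  ee: -0.2010 0.3449 0.2018  effort: 9.7533 10.5291 -2.0639 1.3972
step 38  q: 1.5498 -3.2951 -0.4634 -2.2631  w: -0.1670 -0.2022 0.0041 -0.5091  ee: -0.1984 0.3437 0.1982  effort: 9.5724 9.9770 -2.0772 1.4035
step 39  q: 1.5475 -3.2977 -0.4633 -2.2706  w: -0.1461 -0.1429 0.0032 -0.4842  ee: -0.1964 0.3423 0.1950  effort: 9.4042 9.4696 -2.0877 1.4076
step 40  q: 1.5454 -3.2995 -0.4633 -2.2776  w: -0.1269 -0.0911 0.0026 -0.4595  ee: -0.1948 0.3408 0.1921
final ee position (m): -0.1948 0.3408 0.1921


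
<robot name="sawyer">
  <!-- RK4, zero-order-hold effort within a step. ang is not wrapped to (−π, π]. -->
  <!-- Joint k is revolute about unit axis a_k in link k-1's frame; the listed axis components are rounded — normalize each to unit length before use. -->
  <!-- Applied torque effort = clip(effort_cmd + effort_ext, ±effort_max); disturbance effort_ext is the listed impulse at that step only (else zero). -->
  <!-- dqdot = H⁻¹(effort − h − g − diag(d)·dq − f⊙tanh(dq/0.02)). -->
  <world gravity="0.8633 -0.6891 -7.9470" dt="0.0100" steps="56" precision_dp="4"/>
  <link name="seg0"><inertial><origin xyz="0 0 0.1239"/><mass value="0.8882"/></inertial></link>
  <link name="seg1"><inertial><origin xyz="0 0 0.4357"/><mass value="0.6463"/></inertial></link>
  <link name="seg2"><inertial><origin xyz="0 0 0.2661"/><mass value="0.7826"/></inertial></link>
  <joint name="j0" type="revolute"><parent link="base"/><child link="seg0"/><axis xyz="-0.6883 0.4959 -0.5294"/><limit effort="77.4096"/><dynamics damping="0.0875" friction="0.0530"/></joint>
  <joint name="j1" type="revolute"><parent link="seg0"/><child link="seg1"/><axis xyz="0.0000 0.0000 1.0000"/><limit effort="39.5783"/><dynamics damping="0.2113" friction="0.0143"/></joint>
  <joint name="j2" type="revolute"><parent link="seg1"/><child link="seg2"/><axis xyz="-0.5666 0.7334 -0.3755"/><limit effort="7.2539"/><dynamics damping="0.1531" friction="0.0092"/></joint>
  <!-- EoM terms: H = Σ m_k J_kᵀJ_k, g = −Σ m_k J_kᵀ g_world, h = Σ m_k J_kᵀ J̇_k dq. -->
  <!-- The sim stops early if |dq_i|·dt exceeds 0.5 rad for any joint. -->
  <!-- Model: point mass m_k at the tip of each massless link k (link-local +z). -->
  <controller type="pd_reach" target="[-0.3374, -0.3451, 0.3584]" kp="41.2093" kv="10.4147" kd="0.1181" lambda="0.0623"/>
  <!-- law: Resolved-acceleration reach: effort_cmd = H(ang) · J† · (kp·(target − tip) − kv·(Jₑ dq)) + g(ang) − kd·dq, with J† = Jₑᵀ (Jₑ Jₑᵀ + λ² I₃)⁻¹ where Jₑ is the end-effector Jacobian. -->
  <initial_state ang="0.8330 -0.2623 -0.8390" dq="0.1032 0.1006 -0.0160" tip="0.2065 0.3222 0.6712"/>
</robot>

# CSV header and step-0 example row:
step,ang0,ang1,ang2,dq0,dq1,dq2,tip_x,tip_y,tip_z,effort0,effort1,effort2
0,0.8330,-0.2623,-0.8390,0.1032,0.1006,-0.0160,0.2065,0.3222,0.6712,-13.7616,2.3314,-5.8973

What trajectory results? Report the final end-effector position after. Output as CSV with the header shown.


step,ang0,ang1,ang2,dq0,dq1,dq2,tip_x,tip_y,tip_z,effort0,effort1,effort2
1,0.8353,-0.2574,-0.8477,0.3409,0.8445,-1.6952,0.2059,0.3212,0.6706,-12.6292,2.0713,-5.1521
2,0.8395,-0.2466,-0.8713,0.4963,1.2907,-3.0182,0.2033,0.3183,0.6693,-11.7993,1.8961,-4.5554
3,0.8449,-0.2326,-0.9067,0.5775,1.4867,-4.0442,0.1989,0.3137,0.6676,-11.2112,1.7782,-4.0627
4,0.8508,-0.2175,-0.9511,0.5941,1.5066,-4.8228,0.1932,0.3076,0.6653,-10.7963,1.6912,-3.6397
5,0.8566,-0.2029,-1.0023,0.5554,1.4172,-5.3952,0.1863,0.3003,0.6624,-10.4893,1.6152,-3.2614
6,0.8617,-0.1894,-1.0583,0.4699,1.2677,-5.7976,0.1786,0.2918,0.6591,-10.2372,1.5372,-2.9101
7,0.8658,-0.1776,-1.1176,0.3455,1.0902,-6.0615,0.1700,0.2822,0.6553,-10.0018,1.4504,-2.5747
8,0.8685,-0.1677,-1.1790,0.1893,0.9044,-6.2137,0.1610,0.2717,0.6511,-9.7591,1.3520,-2.2487
9,0.8695,-0.1595,-1.2414,0.0081,0.7213,-6.2771,0.1514,0.2604,0.6465,-9.4968,1.2420,-1.9289
10,0.8686,-0.1532,-1.3042,-0.1899,0.5473,-6.2741,0.1416,0.2483,0.6416,-9.2176,1.1219,-1.6144
11,0.8656,-0.1486,-1.3666,-0.4028,0.3835,-6.2136,0.1314,0.2355,0.6365,-8.9119,0.9943,-1.3065
12,0.8605,-0.1455,-1.4281,-0.6268,0.2307,-6.1060,0.1211,0.2221,0.6311,-8.5797,0.8617,-1.0072
13,0.8530,-0.1439,-1.4884,-0.8579,0.0890,-5.9599,0.1107,0.2083,0.6256,-8.2233,0.7270,-0.7187
14,0.8433,-0.1437,-1.5471,-1.0928,-0.0403,-5.7814,0.1003,0.1941,0.6199,-7.8458,0.5917,-0.4435
15,0.8312,-0.1447,-1.6039,-1.3283,-0.1547,-5.5746,0.0898,0.1795,0.6142,-7.4499,0.4562,-0.1840
16,0.8167,-0.1468,-1.6585,-1.5617,-0.2597,-5.3448,0.0794,0.1647,0.6084,-7.0378,0.3256,0.0579
17,0.8000,-0.1499,-1.7106,-1.7904,-0.3554,-5.0951,0.0691,0.1497,0.6026,-6.6116,0.2015,0.2804
18,0.7809,-0.1539,-1.7602,-2.0119,-0.4417,-4.8280,0.0588,0.1346,0.5968,-6.1728,0.0851,0.4823
19,0.7598,-0.1587,-1.8071,-2.2239,-0.5186,-4.5458,0.0486,0.1194,0.5911,-5.7227,-0.0225,0.6627
20,0.7365,-0.1642,-1.8511,-2.4244,-0.5864,-4.2507,0.0386,0.1042,0.5855,-5.2623,-0.1207,0.8211
21,0.7113,-0.1704,-1.8920,-2.6115,-0.6450,-3.9451,0.0287,0.0891,0.5800,-4.7926,-0.2090,0.9579
22,0.6844,-0.1771,-1.9299,-2.7835,-0.6950,-3.6312,0.0188,0.0740,0.5746,-4.3146,-0.2873,1.0734
23,0.6557,-0.1843,-1.9646,-2.9391,-0.7368,-3.3116,0.0091,0.0590,0.5694,-3.8295,-0.3554,1.1686
24,0.6257,-0.1918,-1.9961,-3.0773,-0.7711,-2.9890,-0.0005,0.0442,0.5643,-3.3388,-0.4137,1.2449
25,0.5943,-0.1997,-2.0244,-3.1973,-0.7989,-2.6662,-0.0100,0.0294,0.5594,-2.8441,-0.4625,1.3039
26,0.5618,-0.2078,-2.0494,-3.2986,-0.8212,-2.3464,-0.0194,0.0149,0.5546,-2.3474,-0.5024,1.3474
27,0.5284,-0.2161,-2.0713,-3.3813,-0.8392,-2.0323,-0.0288,0.0005,0.5499,-1.8510,-0.5340,1.3773
28,0.4943,-0.2246,-2.0901,-3.4456,-0.8541,-1.7269,-0.0380,-0.0137,0.5453,-1.3575,-0.5580,1.3957
29,0.4596,-0.2332,-2.1059,-3.4918,-0.8670,-1.4328,-0.0472,-0.0277,0.5408,-0.8695,-0.5753,1.4046
30,0.4245,-0.2419,-2.1188,-3.5208,-0.8788,-1.1524,-0.0564,-0.0415,0.5364,-0.3898,-0.5868,1.4060
31,0.3892,-0.2507,-2.1290,-3.5334,-0.8904,-0.8877,-0.0654,-0.0551,0.5321,0.0788,-0.5934,1.4017
32,0.3539,-0.2597,-2.1367,-3.5308,-0.9024,-0.6404,-0.0744,-0.0685,0.5278,0.5338,-0.5959,1.3933
33,0.3187,-0.2688,-2.1419,-3.5141,-0.9150,-0.4115,-0.0833,-0.0816,0.5235,0.9728,-0.5954,1.3824
34,0.2837,-0.2780,-2.1450,-3.4846,-0.9283,-0.2019,-0.0921,-0.0945,0.5192,1.3936,-0.5926,1.3703
35,0.2491,-0.2874,-2.1460,-3.4435,-0.9425,-0.0121,-0.1007,-0.1071,0.5149,1.7945,-0.5883,1.3580
36,0.2149,-0.2969,-2.1453,-3.3922,-0.9596,0.1536,-0.1092,-0.1194,0.5106,2.1741,-0.5829,1.3483
37,0.1813,-0.3065,-2.1430,-3.3319,-0.9766,0.3003,-0.1176,-0.1314,0.5063,2.5312,-0.5775,1.3399
38,0.1483,-0.3164,-2.1394,-3.2640,-0.9926,0.4294,-0.1258,-0.1432,0.5019,2.8654,-0.5724,1.3329
39,0.1160,-0.3264,-2.1345,-3.1897,-1.0076,0.5415,-0.1339,-0.1546,0.4975,3.1761,-0.5680,1.3275
40,0.0845,-0.3365,-2.1286,-3.1099,-1.0213,0.6373,-0.1417,-0.1656,0.4930,3.4634,-0.5647,1.3241
41,0.0539,-0.3468,-2.1218,-3.0257,-1.0333,0.7179,-0.1493,-0.1764,0.4885,3.7276,-0.5625,1.3226
42,0.0240,-0.3572,-2.1143,-2.9380,-1.0435,0.7843,-0.1567,-0.1867,0.4840,3.9690,-0.5616,1.3231
43,-0.0049,-0.3677,-2.1062,-2.8476,-1.0517,0.8374,-0.1639,-0.1967,0.4795,4.1884,-0.5620,1.3255
44,-0.0329,-0.3782,-2.0976,-2.7553,-1.0578,0.8786,-0.1708,-0.2064,0.4749,4.3866,-0.5637,1.3295
45,-0.0600,-0.3888,-2.0887,-2.6618,-1.0617,0.9089,-0.1775,-0.2156,0.4704,4.5645,-0.5666,1.3350
46,-0.0861,-0.3994,-2.0795,-2.5675,-1.0634,0.9294,-0.1840,-0.2245,0.4659,4.7230,-0.5707,1.3417
47,-0.1113,-0.4101,-2.0701,-2.4731,-1.0628,0.9411,-0.1902,-0.2331,0.4615,4.8634,-0.5757,1.3495
48,-0.1356,-0.4207,-2.0607,-2.3789,-1.0600,0.9452,-0.1961,-0.2412,0.4571,4.9866,-0.5816,1.3579
49,-0.1589,-0.4312,-2.0512,-2.2855,-1.0551,0.9425,-0.2019,-0.2490,0.4527,5.0938,-0.5882,1.3669
50,-0.1813,-0.4418,-2.0418,-2.1931,-1.0482,0.9341,-0.2073,-0.2565,0.4485,5.1861,-0.5953,1.3762
51,-0.2028,-0.4522,-2.0325,-2.1020,-1.0394,0.9207,-0.2125,-0.2635,0.4443,5.2646,-0.6028,1.3856
52,-0.2233,-0.4625,-2.0234,-2.0125,-1.0288,0.9032,-0.2175,-0.2702,0.4401,5.3304,-0.6106,1.3950
53,-0.2430,-0.4728,-2.0145,-1.9247,-1.0166,0.8821,-0.2223,-0.2766,0.4361,5.3844,-0.6184,1.4041
54,-0.2618,-0.4829,-2.0058,-1.8390,-1.0029,0.8583,-0.2268,-0.2827,0.4322,5.4277,-0.6262,1.4128
55,-0.2798,-0.4928,-1.9973,-1.7553,-0.9880,0.8323,-0.2311,-0.2884,0.4284,5.4613,-0.6338,1.4211
56,-0.2969,-0.5026,-1.9891,-1.6739,-0.9719,0.8046,-0.2352,-0.2938,0.4247,,,
# final tip position (m): -0.2352 -0.2938 0.4247
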